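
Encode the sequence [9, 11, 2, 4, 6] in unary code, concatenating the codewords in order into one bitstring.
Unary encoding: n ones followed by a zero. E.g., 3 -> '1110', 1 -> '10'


Encode each number as n ones followed by a terminating 0:
  9 -> 1111111110 (10 bits)
  11 -> 111111111110 (12 bits)
  2 -> 110 (3 bits)
  4 -> 11110 (5 bits)
  6 -> 1111110 (7 bits)
Total length = 10 + 12 + 3 + 5 + 7 = 37 bits.

Unary([9, 11, 2, 4, 6]) = 1111111110111111111110110111101111110 (37 bits)


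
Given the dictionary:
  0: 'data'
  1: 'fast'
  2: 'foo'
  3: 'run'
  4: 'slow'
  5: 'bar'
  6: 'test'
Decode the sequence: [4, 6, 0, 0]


Look up each index in the dictionary:
  4 -> 'slow'
  6 -> 'test'
  0 -> 'data'
  0 -> 'data'

Decoded: "slow test data data"


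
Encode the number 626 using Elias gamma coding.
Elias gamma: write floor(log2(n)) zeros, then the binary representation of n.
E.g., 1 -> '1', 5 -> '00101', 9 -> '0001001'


num_bits = floor(log2(626)) + 1 = 10
leading_zeros = num_bits - 1 = 9
binary(626) = 1001110010

Elias gamma(626) = '000000000' + '1001110010' = 0000000001001110010 (19 bits)


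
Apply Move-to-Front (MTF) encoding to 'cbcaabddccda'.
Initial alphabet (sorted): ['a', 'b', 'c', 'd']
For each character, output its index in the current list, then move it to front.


MTF encoding:
'c': index 2 in ['a', 'b', 'c', 'd'] -> ['c', 'a', 'b', 'd']
'b': index 2 in ['c', 'a', 'b', 'd'] -> ['b', 'c', 'a', 'd']
'c': index 1 in ['b', 'c', 'a', 'd'] -> ['c', 'b', 'a', 'd']
'a': index 2 in ['c', 'b', 'a', 'd'] -> ['a', 'c', 'b', 'd']
'a': index 0 in ['a', 'c', 'b', 'd'] -> ['a', 'c', 'b', 'd']
'b': index 2 in ['a', 'c', 'b', 'd'] -> ['b', 'a', 'c', 'd']
'd': index 3 in ['b', 'a', 'c', 'd'] -> ['d', 'b', 'a', 'c']
'd': index 0 in ['d', 'b', 'a', 'c'] -> ['d', 'b', 'a', 'c']
'c': index 3 in ['d', 'b', 'a', 'c'] -> ['c', 'd', 'b', 'a']
'c': index 0 in ['c', 'd', 'b', 'a'] -> ['c', 'd', 'b', 'a']
'd': index 1 in ['c', 'd', 'b', 'a'] -> ['d', 'c', 'b', 'a']
'a': index 3 in ['d', 'c', 'b', 'a'] -> ['a', 'd', 'c', 'b']


Output: [2, 2, 1, 2, 0, 2, 3, 0, 3, 0, 1, 3]


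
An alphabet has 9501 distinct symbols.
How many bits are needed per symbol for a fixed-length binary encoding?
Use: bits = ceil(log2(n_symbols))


log2(9501) = 13.2139
Bracket: 2^13 = 8192 < 9501 <= 2^14 = 16384
So ceil(log2(9501)) = 14

bits = ceil(log2(9501)) = ceil(13.2139) = 14 bits


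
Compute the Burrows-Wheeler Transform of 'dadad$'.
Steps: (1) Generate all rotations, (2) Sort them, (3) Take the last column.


Rotations (sorted):
  0: $dadad -> last char: d
  1: ad$dad -> last char: d
  2: adad$d -> last char: d
  3: d$dada -> last char: a
  4: dad$da -> last char: a
  5: dadad$ -> last char: $


BWT = dddaa$


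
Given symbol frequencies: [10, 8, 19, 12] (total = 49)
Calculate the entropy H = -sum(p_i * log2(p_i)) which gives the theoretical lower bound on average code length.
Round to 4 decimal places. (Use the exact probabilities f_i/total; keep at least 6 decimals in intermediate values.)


Per-symbol terms -p_i * log2(p_i) with p_i = f_i/49:
  p = 10/49 = 0.204082: log2(p) = -2.292782, -p*log2(p) = 0.467915
  p = 8/49 = 0.163265: log2(p) = -2.614710, -p*log2(p) = 0.426891
  p = 19/49 = 0.387755: log2(p) = -1.366782, -p*log2(p) = 0.529977
  p = 12/49 = 0.244898: log2(p) = -2.029747, -p*log2(p) = 0.497081
H = 0.467915 + 0.426891 + 0.529977 + 0.497081 = 1.921864

H = 1.9219 bits/symbol


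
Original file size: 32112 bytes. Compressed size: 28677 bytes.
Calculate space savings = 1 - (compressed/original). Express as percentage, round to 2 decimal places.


ratio = compressed/original = 28677/32112 = 0.893031
savings = 1 - ratio = 1 - 0.893031 = 0.106969
as a percentage: 0.106969 * 100 = 10.7%

Space savings = 1 - 28677/32112 = 10.7%


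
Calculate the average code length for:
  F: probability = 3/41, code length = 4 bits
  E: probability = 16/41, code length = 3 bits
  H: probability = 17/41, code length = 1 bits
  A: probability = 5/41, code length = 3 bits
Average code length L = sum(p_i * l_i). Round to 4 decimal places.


Weighted contributions p_i * l_i:
  F: (3/41) * 4 = 12/41
  E: (16/41) * 3 = 48/41
  H: (17/41) * 1 = 17/41
  A: (5/41) * 3 = 15/41
Sum = (12 + 48 + 17 + 15)/41 = 92/41

L = 92/41 = 2.2439 bits/symbol


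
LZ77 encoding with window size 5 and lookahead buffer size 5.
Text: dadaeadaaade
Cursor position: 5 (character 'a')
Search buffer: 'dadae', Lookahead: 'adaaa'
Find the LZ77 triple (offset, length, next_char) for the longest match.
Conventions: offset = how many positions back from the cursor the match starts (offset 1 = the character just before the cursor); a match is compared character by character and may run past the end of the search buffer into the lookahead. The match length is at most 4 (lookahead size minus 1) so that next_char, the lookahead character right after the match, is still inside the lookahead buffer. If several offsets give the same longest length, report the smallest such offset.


Try each offset into the search buffer:
  offset=1 (pos 4, char 'e'): match length 0
  offset=2 (pos 3, char 'a'): match length 1
  offset=3 (pos 2, char 'd'): match length 0
  offset=4 (pos 1, char 'a'): match length 3
  offset=5 (pos 0, char 'd'): match length 0
Longest match has length 3 at offset 4.
next_char = character at position 5 + 3 = 8 -> 'a'

Best match: offset=4, length=3 (matching 'ada' starting at position 1)
LZ77 triple: (4, 3, 'a')


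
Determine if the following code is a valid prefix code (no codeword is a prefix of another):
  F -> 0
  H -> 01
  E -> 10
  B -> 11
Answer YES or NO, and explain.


Checking each pair (does one codeword prefix another?):
  F='0' vs H='01': prefix -- VIOLATION

NO -- this is NOT a valid prefix code. F (0) is a prefix of H (01).


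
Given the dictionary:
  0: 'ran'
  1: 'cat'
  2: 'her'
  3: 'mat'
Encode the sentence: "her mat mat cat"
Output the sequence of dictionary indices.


Look up each word in the dictionary:
  'her' -> 2
  'mat' -> 3
  'mat' -> 3
  'cat' -> 1

Encoded: [2, 3, 3, 1]


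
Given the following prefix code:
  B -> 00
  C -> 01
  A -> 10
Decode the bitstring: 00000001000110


Decoding step by step:
Bits 00 -> B
Bits 00 -> B
Bits 00 -> B
Bits 01 -> C
Bits 00 -> B
Bits 01 -> C
Bits 10 -> A


Decoded message: BBBCBCA


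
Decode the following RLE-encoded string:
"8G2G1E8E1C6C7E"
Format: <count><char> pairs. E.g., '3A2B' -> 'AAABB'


Expanding each <count><char> pair:
  8G -> 'GGGGGGGG'
  2G -> 'GG'
  1E -> 'E'
  8E -> 'EEEEEEEE'
  1C -> 'C'
  6C -> 'CCCCCC'
  7E -> 'EEEEEEE'

Decoded = GGGGGGGGGGEEEEEEEEECCCCCCCEEEEEEE


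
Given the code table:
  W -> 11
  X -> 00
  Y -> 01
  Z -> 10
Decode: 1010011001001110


Decoding:
10 -> Z
10 -> Z
01 -> Y
10 -> Z
01 -> Y
00 -> X
11 -> W
10 -> Z


Result: ZZYZYXWZ


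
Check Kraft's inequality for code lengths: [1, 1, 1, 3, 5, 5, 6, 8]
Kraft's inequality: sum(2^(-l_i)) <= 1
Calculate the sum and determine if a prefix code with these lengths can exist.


Sum = 2^(-1) + 2^(-1) + 2^(-1) + 2^(-3) + 2^(-5) + 2^(-5) + 2^(-6) + 2^(-8)
    = 0.5 + 0.5 + 0.5 + 0.125 + 0.03125 + 0.03125 + 0.015625 + 0.00390625
    = 437/256 = 1.70703125
Since 1.70703125 > 1, Kraft's inequality is NOT satisfied.
A prefix code with these lengths CANNOT exist.

Kraft sum = 1.70703125. Not satisfied.


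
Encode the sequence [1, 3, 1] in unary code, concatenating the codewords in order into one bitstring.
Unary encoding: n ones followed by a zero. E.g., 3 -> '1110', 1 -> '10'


Encode each number as n ones followed by a terminating 0:
  1 -> 10 (2 bits)
  3 -> 1110 (4 bits)
  1 -> 10 (2 bits)
Total length = 2 + 4 + 2 = 8 bits.

Unary([1, 3, 1]) = 10111010 (8 bits)


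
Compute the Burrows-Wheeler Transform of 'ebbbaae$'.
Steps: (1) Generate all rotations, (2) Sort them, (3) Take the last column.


Rotations (sorted):
  0: $ebbbaae -> last char: e
  1: aae$ebbb -> last char: b
  2: ae$ebbba -> last char: a
  3: baae$ebb -> last char: b
  4: bbaae$eb -> last char: b
  5: bbbaae$e -> last char: e
  6: e$ebbbaa -> last char: a
  7: ebbbaae$ -> last char: $


BWT = ebabbea$


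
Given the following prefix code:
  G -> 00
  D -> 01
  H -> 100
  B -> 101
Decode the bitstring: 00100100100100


Decoding step by step:
Bits 00 -> G
Bits 100 -> H
Bits 100 -> H
Bits 100 -> H
Bits 100 -> H


Decoded message: GHHHH


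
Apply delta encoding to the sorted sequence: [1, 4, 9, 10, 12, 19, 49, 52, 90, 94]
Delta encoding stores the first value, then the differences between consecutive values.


First value: 1
Deltas:
  4 - 1 = 3
  9 - 4 = 5
  10 - 9 = 1
  12 - 10 = 2
  19 - 12 = 7
  49 - 19 = 30
  52 - 49 = 3
  90 - 52 = 38
  94 - 90 = 4


Delta encoded: [1, 3, 5, 1, 2, 7, 30, 3, 38, 4]


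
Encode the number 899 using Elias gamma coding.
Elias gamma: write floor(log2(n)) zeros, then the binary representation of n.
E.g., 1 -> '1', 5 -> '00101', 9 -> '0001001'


num_bits = floor(log2(899)) + 1 = 10
leading_zeros = num_bits - 1 = 9
binary(899) = 1110000011

Elias gamma(899) = '000000000' + '1110000011' = 0000000001110000011 (19 bits)


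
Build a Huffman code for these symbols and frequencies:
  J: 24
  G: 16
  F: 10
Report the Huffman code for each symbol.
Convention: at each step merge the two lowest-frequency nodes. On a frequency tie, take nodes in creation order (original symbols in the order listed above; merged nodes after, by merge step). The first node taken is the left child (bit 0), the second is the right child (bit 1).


Huffman tree construction:
Step 1: Merge F(10) + G(16) = 26
Step 2: Merge J(24) + (F+G)(26) = 50
Read each symbol's code off the tree from the root (left child = 0, right child = 1).

Codes:
  J: 0 (length 1)
  G: 11 (length 2)
  F: 10 (length 2)
Average code length: 76/50 = 1.5200 bits/symbol


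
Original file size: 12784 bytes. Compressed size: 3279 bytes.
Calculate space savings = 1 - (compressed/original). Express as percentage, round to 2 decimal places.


ratio = compressed/original = 3279/12784 = 0.256492
savings = 1 - ratio = 1 - 0.256492 = 0.743508
as a percentage: 0.743508 * 100 = 74.35%

Space savings = 1 - 3279/12784 = 74.35%


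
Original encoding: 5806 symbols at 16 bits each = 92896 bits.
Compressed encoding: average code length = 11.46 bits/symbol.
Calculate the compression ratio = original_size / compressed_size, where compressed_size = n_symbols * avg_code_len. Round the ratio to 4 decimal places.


original_size = n_symbols * orig_bits = 5806 * 16 = 92896 bits
compressed_size = n_symbols * avg_code_len = 5806 * 11.46 = 66536.76 bits
ratio = original_size / compressed_size = 92896 / 66536.76 = 1.3962

Compression ratio = 1.3962


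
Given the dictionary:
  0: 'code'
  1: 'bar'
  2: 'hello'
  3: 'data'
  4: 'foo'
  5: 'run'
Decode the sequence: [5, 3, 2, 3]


Look up each index in the dictionary:
  5 -> 'run'
  3 -> 'data'
  2 -> 'hello'
  3 -> 'data'

Decoded: "run data hello data"


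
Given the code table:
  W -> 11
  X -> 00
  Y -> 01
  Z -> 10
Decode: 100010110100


Decoding:
10 -> Z
00 -> X
10 -> Z
11 -> W
01 -> Y
00 -> X


Result: ZXZWYX


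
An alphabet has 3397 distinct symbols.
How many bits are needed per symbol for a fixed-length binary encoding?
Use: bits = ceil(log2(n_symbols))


log2(3397) = 11.73
Bracket: 2^11 = 2048 < 3397 <= 2^12 = 4096
So ceil(log2(3397)) = 12

bits = ceil(log2(3397)) = ceil(11.73) = 12 bits


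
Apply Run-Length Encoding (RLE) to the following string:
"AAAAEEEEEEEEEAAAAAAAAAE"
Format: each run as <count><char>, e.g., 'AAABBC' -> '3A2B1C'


Scanning runs left to right:
  i=0: run of 'A' x 4 -> '4A'
  i=4: run of 'E' x 9 -> '9E'
  i=13: run of 'A' x 9 -> '9A'
  i=22: run of 'E' x 1 -> '1E'

RLE = 4A9E9A1E


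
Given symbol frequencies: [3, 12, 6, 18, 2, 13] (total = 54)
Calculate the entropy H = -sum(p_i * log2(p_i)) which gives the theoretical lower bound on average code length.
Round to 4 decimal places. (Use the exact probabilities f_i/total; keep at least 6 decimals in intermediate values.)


Per-symbol terms -p_i * log2(p_i) with p_i = f_i/54:
  p = 3/54 = 0.055556: log2(p) = -4.169925, -p*log2(p) = 0.231663
  p = 12/54 = 0.222222: log2(p) = -2.169925, -p*log2(p) = 0.482206
  p = 6/54 = 0.111111: log2(p) = -3.169925, -p*log2(p) = 0.352214
  p = 18/54 = 0.333333: log2(p) = -1.584963, -p*log2(p) = 0.528321
  p = 2/54 = 0.037037: log2(p) = -4.754888, -p*log2(p) = 0.176107
  p = 13/54 = 0.240741: log2(p) = -2.054448, -p*log2(p) = 0.494589
H = 0.231663 + 0.482206 + 0.352214 + 0.528321 + 0.176107 + 0.494589 = 2.265100

H = 2.2651 bits/symbol


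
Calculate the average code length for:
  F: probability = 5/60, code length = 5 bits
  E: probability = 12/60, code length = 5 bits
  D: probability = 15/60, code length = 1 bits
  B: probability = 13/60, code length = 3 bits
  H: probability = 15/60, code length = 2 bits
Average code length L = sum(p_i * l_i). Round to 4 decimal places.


Weighted contributions p_i * l_i:
  F: (5/60) * 5 = 25/60
  E: (12/60) * 5 = 60/60
  D: (15/60) * 1 = 15/60
  B: (13/60) * 3 = 39/60
  H: (15/60) * 2 = 30/60
Sum = (25 + 60 + 15 + 39 + 30)/60 = 169/60

L = 169/60 = 2.8167 bits/symbol


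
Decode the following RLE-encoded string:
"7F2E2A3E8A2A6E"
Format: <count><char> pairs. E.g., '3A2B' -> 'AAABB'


Expanding each <count><char> pair:
  7F -> 'FFFFFFF'
  2E -> 'EE'
  2A -> 'AA'
  3E -> 'EEE'
  8A -> 'AAAAAAAA'
  2A -> 'AA'
  6E -> 'EEEEEE'

Decoded = FFFFFFFEEAAEEEAAAAAAAAAAEEEEEE


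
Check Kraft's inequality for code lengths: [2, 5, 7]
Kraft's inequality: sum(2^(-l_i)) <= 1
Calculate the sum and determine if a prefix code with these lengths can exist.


Sum = 2^(-2) + 2^(-5) + 2^(-7)
    = 0.25 + 0.03125 + 0.0078125
    = 37/128 = 0.2890625
Since 0.2890625 <= 1, Kraft's inequality IS satisfied.
A prefix code with these lengths CAN exist.

Kraft sum = 0.2890625. Satisfied.


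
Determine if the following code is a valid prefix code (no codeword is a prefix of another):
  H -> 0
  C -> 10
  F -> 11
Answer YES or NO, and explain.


Checking each pair (does one codeword prefix another?):
  H='0' vs C='10': no prefix
  H='0' vs F='11': no prefix
  C='10' vs H='0': no prefix
  C='10' vs F='11': no prefix
  F='11' vs H='0': no prefix
  F='11' vs C='10': no prefix
No violation found over all pairs.

YES -- this is a valid prefix code. No codeword is a prefix of any other codeword.


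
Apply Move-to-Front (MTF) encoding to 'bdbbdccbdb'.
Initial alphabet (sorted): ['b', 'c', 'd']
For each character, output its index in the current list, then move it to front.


MTF encoding:
'b': index 0 in ['b', 'c', 'd'] -> ['b', 'c', 'd']
'd': index 2 in ['b', 'c', 'd'] -> ['d', 'b', 'c']
'b': index 1 in ['d', 'b', 'c'] -> ['b', 'd', 'c']
'b': index 0 in ['b', 'd', 'c'] -> ['b', 'd', 'c']
'd': index 1 in ['b', 'd', 'c'] -> ['d', 'b', 'c']
'c': index 2 in ['d', 'b', 'c'] -> ['c', 'd', 'b']
'c': index 0 in ['c', 'd', 'b'] -> ['c', 'd', 'b']
'b': index 2 in ['c', 'd', 'b'] -> ['b', 'c', 'd']
'd': index 2 in ['b', 'c', 'd'] -> ['d', 'b', 'c']
'b': index 1 in ['d', 'b', 'c'] -> ['b', 'd', 'c']


Output: [0, 2, 1, 0, 1, 2, 0, 2, 2, 1]


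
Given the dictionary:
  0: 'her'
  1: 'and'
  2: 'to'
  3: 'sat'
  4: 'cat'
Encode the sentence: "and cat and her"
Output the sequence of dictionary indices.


Look up each word in the dictionary:
  'and' -> 1
  'cat' -> 4
  'and' -> 1
  'her' -> 0

Encoded: [1, 4, 1, 0]


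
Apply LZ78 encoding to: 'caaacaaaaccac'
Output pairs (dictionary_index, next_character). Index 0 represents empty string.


LZ78 encoding steps:
Dictionary: {0: ''}
Step 1: w='' (idx 0), next='c' -> output (0, 'c'), add 'c' as idx 1
Step 2: w='' (idx 0), next='a' -> output (0, 'a'), add 'a' as idx 2
Step 3: w='a' (idx 2), next='a' -> output (2, 'a'), add 'aa' as idx 3
Step 4: w='c' (idx 1), next='a' -> output (1, 'a'), add 'ca' as idx 4
Step 5: w='aa' (idx 3), next='a' -> output (3, 'a'), add 'aaa' as idx 5
Step 6: w='c' (idx 1), next='c' -> output (1, 'c'), add 'cc' as idx 6
Step 7: w='a' (idx 2), next='c' -> output (2, 'c'), add 'ac' as idx 7


Encoded: [(0, 'c'), (0, 'a'), (2, 'a'), (1, 'a'), (3, 'a'), (1, 'c'), (2, 'c')]


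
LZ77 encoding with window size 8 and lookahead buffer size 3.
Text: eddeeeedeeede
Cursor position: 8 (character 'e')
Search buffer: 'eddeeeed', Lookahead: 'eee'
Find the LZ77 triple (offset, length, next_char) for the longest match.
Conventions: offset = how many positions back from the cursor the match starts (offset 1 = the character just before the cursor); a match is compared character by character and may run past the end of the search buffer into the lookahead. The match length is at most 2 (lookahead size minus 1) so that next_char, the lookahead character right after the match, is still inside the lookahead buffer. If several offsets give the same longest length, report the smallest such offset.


Try each offset into the search buffer:
  offset=1 (pos 7, char 'd'): match length 0
  offset=2 (pos 6, char 'e'): match length 1
  offset=3 (pos 5, char 'e'): match length 2
  offset=4 (pos 4, char 'e'): match length 2
  offset=5 (pos 3, char 'e'): match length 2
  offset=6 (pos 2, char 'd'): match length 0
  offset=7 (pos 1, char 'd'): match length 0
  offset=8 (pos 0, char 'e'): match length 1
Longest match has length 2, found at offsets 3, 4, 5; take the smallest, offset 3.
next_char = character at position 8 + 2 = 10 -> 'e'

Best match: offset=3, length=2 (matching 'ee' starting at position 5)
LZ77 triple: (3, 2, 'e')


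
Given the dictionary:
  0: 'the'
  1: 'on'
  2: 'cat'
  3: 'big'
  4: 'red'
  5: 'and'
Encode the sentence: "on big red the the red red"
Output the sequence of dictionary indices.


Look up each word in the dictionary:
  'on' -> 1
  'big' -> 3
  'red' -> 4
  'the' -> 0
  'the' -> 0
  'red' -> 4
  'red' -> 4

Encoded: [1, 3, 4, 0, 0, 4, 4]


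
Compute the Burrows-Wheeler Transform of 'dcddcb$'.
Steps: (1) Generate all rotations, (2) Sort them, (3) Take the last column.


Rotations (sorted):
  0: $dcddcb -> last char: b
  1: b$dcddc -> last char: c
  2: cb$dcdd -> last char: d
  3: cddcb$d -> last char: d
  4: dcb$dcd -> last char: d
  5: dcddcb$ -> last char: $
  6: ddcb$dc -> last char: c


BWT = bcddd$c


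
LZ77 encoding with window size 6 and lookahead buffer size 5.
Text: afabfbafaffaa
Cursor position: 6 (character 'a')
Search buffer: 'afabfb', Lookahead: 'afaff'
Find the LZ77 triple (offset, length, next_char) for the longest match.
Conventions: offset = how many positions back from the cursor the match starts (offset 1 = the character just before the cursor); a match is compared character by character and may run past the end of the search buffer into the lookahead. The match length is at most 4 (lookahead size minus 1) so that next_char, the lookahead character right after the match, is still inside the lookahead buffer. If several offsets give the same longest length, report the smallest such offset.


Try each offset into the search buffer:
  offset=1 (pos 5, char 'b'): match length 0
  offset=2 (pos 4, char 'f'): match length 0
  offset=3 (pos 3, char 'b'): match length 0
  offset=4 (pos 2, char 'a'): match length 1
  offset=5 (pos 1, char 'f'): match length 0
  offset=6 (pos 0, char 'a'): match length 3
Longest match has length 3 at offset 6.
next_char = character at position 6 + 3 = 9 -> 'f'

Best match: offset=6, length=3 (matching 'afa' starting at position 0)
LZ77 triple: (6, 3, 'f')


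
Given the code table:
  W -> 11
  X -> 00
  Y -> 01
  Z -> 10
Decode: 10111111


Decoding:
10 -> Z
11 -> W
11 -> W
11 -> W


Result: ZWWW


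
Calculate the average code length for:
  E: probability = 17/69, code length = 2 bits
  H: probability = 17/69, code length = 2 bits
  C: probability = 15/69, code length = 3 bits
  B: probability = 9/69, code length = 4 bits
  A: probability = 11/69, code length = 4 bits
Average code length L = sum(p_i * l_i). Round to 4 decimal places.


Weighted contributions p_i * l_i:
  E: (17/69) * 2 = 34/69
  H: (17/69) * 2 = 34/69
  C: (15/69) * 3 = 45/69
  B: (9/69) * 4 = 36/69
  A: (11/69) * 4 = 44/69
Sum = (34 + 34 + 45 + 36 + 44)/69 = 193/69

L = 193/69 = 2.7971 bits/symbol


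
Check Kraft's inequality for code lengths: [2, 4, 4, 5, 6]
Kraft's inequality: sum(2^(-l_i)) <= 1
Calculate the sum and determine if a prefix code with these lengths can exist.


Sum = 2^(-2) + 2^(-4) + 2^(-4) + 2^(-5) + 2^(-6)
    = 0.25 + 0.0625 + 0.0625 + 0.03125 + 0.015625
    = 27/64 = 0.421875
Since 0.421875 <= 1, Kraft's inequality IS satisfied.
A prefix code with these lengths CAN exist.

Kraft sum = 0.421875. Satisfied.


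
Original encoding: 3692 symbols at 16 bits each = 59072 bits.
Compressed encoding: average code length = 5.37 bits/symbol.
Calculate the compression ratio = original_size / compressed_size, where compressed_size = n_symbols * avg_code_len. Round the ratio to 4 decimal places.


original_size = n_symbols * orig_bits = 3692 * 16 = 59072 bits
compressed_size = n_symbols * avg_code_len = 3692 * 5.37 = 19826.04 bits
ratio = original_size / compressed_size = 59072 / 19826.04 = 2.9795

Compression ratio = 2.9795


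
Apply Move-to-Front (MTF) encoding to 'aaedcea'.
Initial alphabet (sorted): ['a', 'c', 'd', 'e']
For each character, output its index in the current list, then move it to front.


MTF encoding:
'a': index 0 in ['a', 'c', 'd', 'e'] -> ['a', 'c', 'd', 'e']
'a': index 0 in ['a', 'c', 'd', 'e'] -> ['a', 'c', 'd', 'e']
'e': index 3 in ['a', 'c', 'd', 'e'] -> ['e', 'a', 'c', 'd']
'd': index 3 in ['e', 'a', 'c', 'd'] -> ['d', 'e', 'a', 'c']
'c': index 3 in ['d', 'e', 'a', 'c'] -> ['c', 'd', 'e', 'a']
'e': index 2 in ['c', 'd', 'e', 'a'] -> ['e', 'c', 'd', 'a']
'a': index 3 in ['e', 'c', 'd', 'a'] -> ['a', 'e', 'c', 'd']


Output: [0, 0, 3, 3, 3, 2, 3]


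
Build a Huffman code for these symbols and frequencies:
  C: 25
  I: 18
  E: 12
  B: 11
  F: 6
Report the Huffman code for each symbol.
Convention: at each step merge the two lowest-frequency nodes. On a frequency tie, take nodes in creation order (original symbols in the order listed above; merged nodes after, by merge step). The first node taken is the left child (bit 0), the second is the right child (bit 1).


Huffman tree construction:
Step 1: Merge F(6) + B(11) = 17
Step 2: Merge E(12) + (F+B)(17) = 29
Step 3: Merge I(18) + C(25) = 43
Step 4: Merge (E+(F+B))(29) + (I+C)(43) = 72
Read each symbol's code off the tree from the root (left child = 0, right child = 1).

Codes:
  C: 11 (length 2)
  I: 10 (length 2)
  E: 00 (length 2)
  B: 011 (length 3)
  F: 010 (length 3)
Average code length: 161/72 = 2.2361 bits/symbol


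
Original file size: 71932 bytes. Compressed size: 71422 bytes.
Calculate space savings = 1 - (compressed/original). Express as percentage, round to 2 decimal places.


ratio = compressed/original = 71422/71932 = 0.99291
savings = 1 - ratio = 1 - 0.99291 = 0.00709
as a percentage: 0.00709 * 100 = 0.71%

Space savings = 1 - 71422/71932 = 0.71%


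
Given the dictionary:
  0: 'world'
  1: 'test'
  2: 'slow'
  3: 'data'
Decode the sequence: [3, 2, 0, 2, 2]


Look up each index in the dictionary:
  3 -> 'data'
  2 -> 'slow'
  0 -> 'world'
  2 -> 'slow'
  2 -> 'slow'

Decoded: "data slow world slow slow"


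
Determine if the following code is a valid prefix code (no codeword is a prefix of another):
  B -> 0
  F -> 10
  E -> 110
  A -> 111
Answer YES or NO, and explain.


Checking each pair (does one codeword prefix another?):
  B='0' vs F='10': no prefix
  B='0' vs E='110': no prefix
  B='0' vs A='111': no prefix
  F='10' vs B='0': no prefix
  F='10' vs E='110': no prefix
  F='10' vs A='111': no prefix
  E='110' vs B='0': no prefix
  E='110' vs F='10': no prefix
  E='110' vs A='111': no prefix
  A='111' vs B='0': no prefix
  A='111' vs F='10': no prefix
  A='111' vs E='110': no prefix
No violation found over all pairs.

YES -- this is a valid prefix code. No codeword is a prefix of any other codeword.


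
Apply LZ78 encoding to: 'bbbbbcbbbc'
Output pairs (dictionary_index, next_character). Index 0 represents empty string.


LZ78 encoding steps:
Dictionary: {0: ''}
Step 1: w='' (idx 0), next='b' -> output (0, 'b'), add 'b' as idx 1
Step 2: w='b' (idx 1), next='b' -> output (1, 'b'), add 'bb' as idx 2
Step 3: w='bb' (idx 2), next='c' -> output (2, 'c'), add 'bbc' as idx 3
Step 4: w='bb' (idx 2), next='b' -> output (2, 'b'), add 'bbb' as idx 4
Step 5: w='' (idx 0), next='c' -> output (0, 'c'), add 'c' as idx 5


Encoded: [(0, 'b'), (1, 'b'), (2, 'c'), (2, 'b'), (0, 'c')]


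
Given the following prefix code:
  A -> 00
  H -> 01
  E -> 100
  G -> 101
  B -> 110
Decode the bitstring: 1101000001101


Decoding step by step:
Bits 110 -> B
Bits 100 -> E
Bits 00 -> A
Bits 01 -> H
Bits 101 -> G


Decoded message: BEAHG


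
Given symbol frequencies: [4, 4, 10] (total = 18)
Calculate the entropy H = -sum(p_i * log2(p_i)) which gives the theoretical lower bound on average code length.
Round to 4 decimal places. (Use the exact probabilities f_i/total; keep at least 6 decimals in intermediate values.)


Per-symbol terms -p_i * log2(p_i) with p_i = f_i/18:
  p = 4/18 = 0.222222: log2(p) = -2.169925, -p*log2(p) = 0.482206
  p = 4/18 = 0.222222: log2(p) = -2.169925, -p*log2(p) = 0.482206
  p = 10/18 = 0.555556: log2(p) = -0.847997, -p*log2(p) = 0.471109
H = 0.482206 + 0.482206 + 0.471109 = 1.435521

H = 1.4355 bits/symbol


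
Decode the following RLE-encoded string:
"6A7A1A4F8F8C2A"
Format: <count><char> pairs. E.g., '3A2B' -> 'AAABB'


Expanding each <count><char> pair:
  6A -> 'AAAAAA'
  7A -> 'AAAAAAA'
  1A -> 'A'
  4F -> 'FFFF'
  8F -> 'FFFFFFFF'
  8C -> 'CCCCCCCC'
  2A -> 'AA'

Decoded = AAAAAAAAAAAAAAFFFFFFFFFFFFCCCCCCCCAA


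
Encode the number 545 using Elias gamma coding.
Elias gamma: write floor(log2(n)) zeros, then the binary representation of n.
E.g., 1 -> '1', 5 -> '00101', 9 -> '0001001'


num_bits = floor(log2(545)) + 1 = 10
leading_zeros = num_bits - 1 = 9
binary(545) = 1000100001

Elias gamma(545) = '000000000' + '1000100001' = 0000000001000100001 (19 bits)


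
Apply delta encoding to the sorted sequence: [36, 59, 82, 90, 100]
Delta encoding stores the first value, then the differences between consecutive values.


First value: 36
Deltas:
  59 - 36 = 23
  82 - 59 = 23
  90 - 82 = 8
  100 - 90 = 10


Delta encoded: [36, 23, 23, 8, 10]


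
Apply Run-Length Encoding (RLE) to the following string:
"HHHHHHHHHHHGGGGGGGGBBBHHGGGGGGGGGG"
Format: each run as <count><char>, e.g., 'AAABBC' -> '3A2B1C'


Scanning runs left to right:
  i=0: run of 'H' x 11 -> '11H'
  i=11: run of 'G' x 8 -> '8G'
  i=19: run of 'B' x 3 -> '3B'
  i=22: run of 'H' x 2 -> '2H'
  i=24: run of 'G' x 10 -> '10G'

RLE = 11H8G3B2H10G


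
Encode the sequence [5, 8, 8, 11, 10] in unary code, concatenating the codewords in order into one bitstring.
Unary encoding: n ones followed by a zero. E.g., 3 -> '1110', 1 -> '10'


Encode each number as n ones followed by a terminating 0:
  5 -> 111110 (6 bits)
  8 -> 111111110 (9 bits)
  8 -> 111111110 (9 bits)
  11 -> 111111111110 (12 bits)
  10 -> 11111111110 (11 bits)
Total length = 6 + 9 + 9 + 12 + 11 = 47 bits.

Unary([5, 8, 8, 11, 10]) = 11111011111111011111111011111111111011111111110 (47 bits)


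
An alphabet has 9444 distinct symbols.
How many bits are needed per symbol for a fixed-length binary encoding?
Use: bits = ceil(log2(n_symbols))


log2(9444) = 13.2052
Bracket: 2^13 = 8192 < 9444 <= 2^14 = 16384
So ceil(log2(9444)) = 14

bits = ceil(log2(9444)) = ceil(13.2052) = 14 bits


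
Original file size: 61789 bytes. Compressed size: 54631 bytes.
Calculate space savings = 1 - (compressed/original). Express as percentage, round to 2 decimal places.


ratio = compressed/original = 54631/61789 = 0.884154
savings = 1 - ratio = 1 - 0.884154 = 0.115846
as a percentage: 0.115846 * 100 = 11.58%

Space savings = 1 - 54631/61789 = 11.58%


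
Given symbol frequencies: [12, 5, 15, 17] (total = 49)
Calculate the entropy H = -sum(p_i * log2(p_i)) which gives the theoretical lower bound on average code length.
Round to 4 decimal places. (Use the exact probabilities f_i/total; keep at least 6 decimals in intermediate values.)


Per-symbol terms -p_i * log2(p_i) with p_i = f_i/49:
  p = 12/49 = 0.244898: log2(p) = -2.029747, -p*log2(p) = 0.497081
  p = 5/49 = 0.102041: log2(p) = -3.292782, -p*log2(p) = 0.335998
  p = 15/49 = 0.306122: log2(p) = -1.707819, -p*log2(p) = 0.522802
  p = 17/49 = 0.346939: log2(p) = -1.527247, -p*log2(p) = 0.529861
H = 0.497081 + 0.335998 + 0.522802 + 0.529861 = 1.885742

H = 1.8857 bits/symbol


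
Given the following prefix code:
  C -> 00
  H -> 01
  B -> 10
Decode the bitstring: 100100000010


Decoding step by step:
Bits 10 -> B
Bits 01 -> H
Bits 00 -> C
Bits 00 -> C
Bits 00 -> C
Bits 10 -> B


Decoded message: BHCCCB


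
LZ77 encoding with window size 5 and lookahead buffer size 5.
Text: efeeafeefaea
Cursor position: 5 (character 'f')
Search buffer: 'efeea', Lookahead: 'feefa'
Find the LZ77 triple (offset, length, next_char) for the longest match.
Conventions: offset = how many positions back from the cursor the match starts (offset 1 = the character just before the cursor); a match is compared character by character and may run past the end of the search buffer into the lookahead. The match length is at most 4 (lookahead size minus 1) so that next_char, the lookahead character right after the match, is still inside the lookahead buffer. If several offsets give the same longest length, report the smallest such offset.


Try each offset into the search buffer:
  offset=1 (pos 4, char 'a'): match length 0
  offset=2 (pos 3, char 'e'): match length 0
  offset=3 (pos 2, char 'e'): match length 0
  offset=4 (pos 1, char 'f'): match length 3
  offset=5 (pos 0, char 'e'): match length 0
Longest match has length 3 at offset 4.
next_char = character at position 5 + 3 = 8 -> 'f'

Best match: offset=4, length=3 (matching 'fee' starting at position 1)
LZ77 triple: (4, 3, 'f')


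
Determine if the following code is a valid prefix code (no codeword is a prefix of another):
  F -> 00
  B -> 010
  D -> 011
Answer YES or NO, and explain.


Checking each pair (does one codeword prefix another?):
  F='00' vs B='010': no prefix
  F='00' vs D='011': no prefix
  B='010' vs F='00': no prefix
  B='010' vs D='011': no prefix
  D='011' vs F='00': no prefix
  D='011' vs B='010': no prefix
No violation found over all pairs.

YES -- this is a valid prefix code. No codeword is a prefix of any other codeword.


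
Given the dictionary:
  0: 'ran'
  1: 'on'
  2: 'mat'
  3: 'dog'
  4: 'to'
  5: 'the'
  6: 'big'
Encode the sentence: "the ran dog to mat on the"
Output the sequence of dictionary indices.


Look up each word in the dictionary:
  'the' -> 5
  'ran' -> 0
  'dog' -> 3
  'to' -> 4
  'mat' -> 2
  'on' -> 1
  'the' -> 5

Encoded: [5, 0, 3, 4, 2, 1, 5]


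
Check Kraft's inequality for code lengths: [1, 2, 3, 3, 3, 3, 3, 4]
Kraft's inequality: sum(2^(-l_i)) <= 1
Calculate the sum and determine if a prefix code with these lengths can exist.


Sum = 2^(-1) + 2^(-2) + 2^(-3) + 2^(-3) + 2^(-3) + 2^(-3) + 2^(-3) + 2^(-4)
    = 0.5 + 0.25 + 0.125 + 0.125 + 0.125 + 0.125 + 0.125 + 0.0625
    = 23/16 = 1.4375
Since 1.4375 > 1, Kraft's inequality is NOT satisfied.
A prefix code with these lengths CANNOT exist.

Kraft sum = 1.4375. Not satisfied.


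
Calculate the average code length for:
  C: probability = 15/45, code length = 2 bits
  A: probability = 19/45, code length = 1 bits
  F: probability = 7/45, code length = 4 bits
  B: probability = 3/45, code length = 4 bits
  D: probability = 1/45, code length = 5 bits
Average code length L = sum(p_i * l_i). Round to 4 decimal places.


Weighted contributions p_i * l_i:
  C: (15/45) * 2 = 30/45
  A: (19/45) * 1 = 19/45
  F: (7/45) * 4 = 28/45
  B: (3/45) * 4 = 12/45
  D: (1/45) * 5 = 5/45
Sum = (30 + 19 + 28 + 12 + 5)/45 = 94/45

L = 94/45 = 2.0889 bits/symbol


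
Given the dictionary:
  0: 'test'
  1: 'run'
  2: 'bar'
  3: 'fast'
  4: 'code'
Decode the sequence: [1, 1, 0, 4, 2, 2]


Look up each index in the dictionary:
  1 -> 'run'
  1 -> 'run'
  0 -> 'test'
  4 -> 'code'
  2 -> 'bar'
  2 -> 'bar'

Decoded: "run run test code bar bar"


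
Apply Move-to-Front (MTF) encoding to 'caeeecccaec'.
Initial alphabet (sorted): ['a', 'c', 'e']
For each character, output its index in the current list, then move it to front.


MTF encoding:
'c': index 1 in ['a', 'c', 'e'] -> ['c', 'a', 'e']
'a': index 1 in ['c', 'a', 'e'] -> ['a', 'c', 'e']
'e': index 2 in ['a', 'c', 'e'] -> ['e', 'a', 'c']
'e': index 0 in ['e', 'a', 'c'] -> ['e', 'a', 'c']
'e': index 0 in ['e', 'a', 'c'] -> ['e', 'a', 'c']
'c': index 2 in ['e', 'a', 'c'] -> ['c', 'e', 'a']
'c': index 0 in ['c', 'e', 'a'] -> ['c', 'e', 'a']
'c': index 0 in ['c', 'e', 'a'] -> ['c', 'e', 'a']
'a': index 2 in ['c', 'e', 'a'] -> ['a', 'c', 'e']
'e': index 2 in ['a', 'c', 'e'] -> ['e', 'a', 'c']
'c': index 2 in ['e', 'a', 'c'] -> ['c', 'e', 'a']


Output: [1, 1, 2, 0, 0, 2, 0, 0, 2, 2, 2]


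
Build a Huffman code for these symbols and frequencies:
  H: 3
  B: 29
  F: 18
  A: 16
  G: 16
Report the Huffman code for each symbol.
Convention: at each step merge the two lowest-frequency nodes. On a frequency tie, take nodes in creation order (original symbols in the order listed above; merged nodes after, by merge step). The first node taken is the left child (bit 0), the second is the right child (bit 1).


Huffman tree construction:
Step 1: Merge H(3) + A(16) = 19
Step 2: Merge G(16) + F(18) = 34
Step 3: Merge (H+A)(19) + B(29) = 48
Step 4: Merge (G+F)(34) + ((H+A)+B)(48) = 82
Read each symbol's code off the tree from the root (left child = 0, right child = 1).

Codes:
  H: 100 (length 3)
  B: 11 (length 2)
  F: 01 (length 2)
  A: 101 (length 3)
  G: 00 (length 2)
Average code length: 183/82 = 2.2317 bits/symbol


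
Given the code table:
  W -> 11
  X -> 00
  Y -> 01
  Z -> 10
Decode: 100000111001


Decoding:
10 -> Z
00 -> X
00 -> X
11 -> W
10 -> Z
01 -> Y


Result: ZXXWZY


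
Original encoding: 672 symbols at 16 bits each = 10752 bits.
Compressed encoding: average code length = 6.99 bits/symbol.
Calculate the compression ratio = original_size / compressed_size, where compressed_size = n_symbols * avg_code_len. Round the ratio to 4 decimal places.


original_size = n_symbols * orig_bits = 672 * 16 = 10752 bits
compressed_size = n_symbols * avg_code_len = 672 * 6.99 = 4697.28 bits
ratio = original_size / compressed_size = 10752 / 4697.28 = 2.289

Compression ratio = 2.289


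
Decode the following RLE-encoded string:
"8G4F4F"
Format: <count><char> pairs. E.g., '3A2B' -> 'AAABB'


Expanding each <count><char> pair:
  8G -> 'GGGGGGGG'
  4F -> 'FFFF'
  4F -> 'FFFF'

Decoded = GGGGGGGGFFFFFFFF


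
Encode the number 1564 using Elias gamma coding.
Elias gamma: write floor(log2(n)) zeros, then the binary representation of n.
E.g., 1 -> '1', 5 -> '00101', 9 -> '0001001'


num_bits = floor(log2(1564)) + 1 = 11
leading_zeros = num_bits - 1 = 10
binary(1564) = 11000011100

Elias gamma(1564) = '0000000000' + '11000011100' = 000000000011000011100 (21 bits)


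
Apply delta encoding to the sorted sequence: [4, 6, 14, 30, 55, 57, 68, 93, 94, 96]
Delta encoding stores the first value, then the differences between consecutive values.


First value: 4
Deltas:
  6 - 4 = 2
  14 - 6 = 8
  30 - 14 = 16
  55 - 30 = 25
  57 - 55 = 2
  68 - 57 = 11
  93 - 68 = 25
  94 - 93 = 1
  96 - 94 = 2


Delta encoded: [4, 2, 8, 16, 25, 2, 11, 25, 1, 2]


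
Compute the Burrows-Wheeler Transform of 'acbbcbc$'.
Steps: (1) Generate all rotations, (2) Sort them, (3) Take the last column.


Rotations (sorted):
  0: $acbbcbc -> last char: c
  1: acbbcbc$ -> last char: $
  2: bbcbc$ac -> last char: c
  3: bc$acbbc -> last char: c
  4: bcbc$acb -> last char: b
  5: c$acbbcb -> last char: b
  6: cbbcbc$a -> last char: a
  7: cbc$acbb -> last char: b


BWT = c$ccbbab


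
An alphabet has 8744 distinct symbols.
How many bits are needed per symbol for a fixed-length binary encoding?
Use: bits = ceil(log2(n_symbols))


log2(8744) = 13.0941
Bracket: 2^13 = 8192 < 8744 <= 2^14 = 16384
So ceil(log2(8744)) = 14

bits = ceil(log2(8744)) = ceil(13.0941) = 14 bits


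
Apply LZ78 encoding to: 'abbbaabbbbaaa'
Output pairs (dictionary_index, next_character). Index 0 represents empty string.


LZ78 encoding steps:
Dictionary: {0: ''}
Step 1: w='' (idx 0), next='a' -> output (0, 'a'), add 'a' as idx 1
Step 2: w='' (idx 0), next='b' -> output (0, 'b'), add 'b' as idx 2
Step 3: w='b' (idx 2), next='b' -> output (2, 'b'), add 'bb' as idx 3
Step 4: w='a' (idx 1), next='a' -> output (1, 'a'), add 'aa' as idx 4
Step 5: w='bb' (idx 3), next='b' -> output (3, 'b'), add 'bbb' as idx 5
Step 6: w='b' (idx 2), next='a' -> output (2, 'a'), add 'ba' as idx 6
Step 7: w='aa' (idx 4), end of input -> output (4, '')


Encoded: [(0, 'a'), (0, 'b'), (2, 'b'), (1, 'a'), (3, 'b'), (2, 'a'), (4, '')]


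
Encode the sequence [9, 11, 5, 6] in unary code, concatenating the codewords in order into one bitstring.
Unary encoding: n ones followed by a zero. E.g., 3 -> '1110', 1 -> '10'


Encode each number as n ones followed by a terminating 0:
  9 -> 1111111110 (10 bits)
  11 -> 111111111110 (12 bits)
  5 -> 111110 (6 bits)
  6 -> 1111110 (7 bits)
Total length = 10 + 12 + 6 + 7 = 35 bits.

Unary([9, 11, 5, 6]) = 11111111101111111111101111101111110 (35 bits)


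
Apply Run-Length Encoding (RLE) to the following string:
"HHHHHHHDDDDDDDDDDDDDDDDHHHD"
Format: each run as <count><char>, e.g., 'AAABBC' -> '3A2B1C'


Scanning runs left to right:
  i=0: run of 'H' x 7 -> '7H'
  i=7: run of 'D' x 16 -> '16D'
  i=23: run of 'H' x 3 -> '3H'
  i=26: run of 'D' x 1 -> '1D'

RLE = 7H16D3H1D


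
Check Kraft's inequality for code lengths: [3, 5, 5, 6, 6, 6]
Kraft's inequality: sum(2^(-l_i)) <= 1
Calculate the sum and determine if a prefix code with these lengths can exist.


Sum = 2^(-3) + 2^(-5) + 2^(-5) + 2^(-6) + 2^(-6) + 2^(-6)
    = 0.125 + 0.03125 + 0.03125 + 0.015625 + 0.015625 + 0.015625
    = 15/64 = 0.234375
Since 0.234375 <= 1, Kraft's inequality IS satisfied.
A prefix code with these lengths CAN exist.

Kraft sum = 0.234375. Satisfied.


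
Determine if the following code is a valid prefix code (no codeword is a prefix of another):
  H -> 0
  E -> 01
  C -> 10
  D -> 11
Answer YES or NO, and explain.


Checking each pair (does one codeword prefix another?):
  H='0' vs E='01': prefix -- VIOLATION

NO -- this is NOT a valid prefix code. H (0) is a prefix of E (01).


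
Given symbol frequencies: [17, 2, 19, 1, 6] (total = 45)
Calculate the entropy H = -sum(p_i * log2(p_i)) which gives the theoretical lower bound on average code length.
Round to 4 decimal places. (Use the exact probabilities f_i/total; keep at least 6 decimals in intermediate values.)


Per-symbol terms -p_i * log2(p_i) with p_i = f_i/45:
  p = 17/45 = 0.377778: log2(p) = -1.404390, -p*log2(p) = 0.530547
  p = 2/45 = 0.044444: log2(p) = -4.491853, -p*log2(p) = 0.199638
  p = 19/45 = 0.422222: log2(p) = -1.243926, -p*log2(p) = 0.525213
  p = 1/45 = 0.022222: log2(p) = -5.491853, -p*log2(p) = 0.122041
  p = 6/45 = 0.133333: log2(p) = -2.906891, -p*log2(p) = 0.387585
H = 0.530547 + 0.199638 + 0.525213 + 0.122041 + 0.387585 = 1.765024

H = 1.765 bits/symbol


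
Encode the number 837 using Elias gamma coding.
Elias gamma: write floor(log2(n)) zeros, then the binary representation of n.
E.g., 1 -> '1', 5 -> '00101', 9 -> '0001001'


num_bits = floor(log2(837)) + 1 = 10
leading_zeros = num_bits - 1 = 9
binary(837) = 1101000101

Elias gamma(837) = '000000000' + '1101000101' = 0000000001101000101 (19 bits)


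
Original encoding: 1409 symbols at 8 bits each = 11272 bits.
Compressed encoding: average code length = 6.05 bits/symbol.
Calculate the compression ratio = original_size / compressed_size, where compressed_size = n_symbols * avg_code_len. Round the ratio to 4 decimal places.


original_size = n_symbols * orig_bits = 1409 * 8 = 11272 bits
compressed_size = n_symbols * avg_code_len = 1409 * 6.05 = 8524.45 bits
ratio = original_size / compressed_size = 11272 / 8524.45 = 1.3223

Compression ratio = 1.3223
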